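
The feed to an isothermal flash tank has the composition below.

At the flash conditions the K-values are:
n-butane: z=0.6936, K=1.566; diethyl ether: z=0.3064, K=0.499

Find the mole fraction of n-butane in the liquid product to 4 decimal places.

x_n-butane = 0.4695

Binary case is linear: z₁(K₁−1)(1+V/F(K₂−1)) + z₂(K₂−1)(1+V/F(K₁−1)) = 0
⇒ V/F = [z₁(K₁−1)+z₂(K₂−1)] / [−(K₁−1)(K₂−1)] = 0.23907/0.28357 = 0.8431
Compositions from xᵢ = zᵢ/(1+V/F(Kᵢ−1)), yᵢ = Kᵢxᵢ:
  n-butane: x = 0.4695, y = 0.7353
  diethyl ether: x = 0.5305, y = 0.2647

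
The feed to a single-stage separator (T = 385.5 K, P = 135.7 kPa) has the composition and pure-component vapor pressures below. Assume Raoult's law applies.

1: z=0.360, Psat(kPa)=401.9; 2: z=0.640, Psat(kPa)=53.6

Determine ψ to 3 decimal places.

ψ = 0.269

Raoult's law: Kᵢ = Pᵢˢᵃᵗ/P = Pᵢˢᵃᵗ/135.7.
  K_1 = 401.9/135.7 = 2.96168, K_2 = 53.6/135.7 = 0.39499
Binary case is linear: z₁(K₁−1)(1+ψ(K₂−1)) + z₂(K₂−1)(1+ψ(K₁−1)) = 0
⇒ ψ = [z₁(K₁−1)+z₂(K₂−1)] / [−(K₁−1)(K₂−1)] = 0.3190/1.1868 = 0.269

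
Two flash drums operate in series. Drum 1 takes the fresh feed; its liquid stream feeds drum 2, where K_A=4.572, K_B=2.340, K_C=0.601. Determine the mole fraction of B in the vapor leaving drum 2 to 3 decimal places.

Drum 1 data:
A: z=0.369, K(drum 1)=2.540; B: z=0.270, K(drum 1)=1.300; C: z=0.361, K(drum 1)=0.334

y_B (drum 2) = 0.261

Drum 1:
Iterate (Newton) starting at ψ₁ = 0.41:
  ψ₁ = 0.410: g = 0.0897, g' = -0.651 → ψ₁ = 0.548
  ψ₁ = 0.548: g = -0.0007, g' = -0.672 → ψ₁ = 0.547
Converged at ψ₁ = 0.547.
Drum-1 compositions:
  A: x = 0.200, y = 0.509
  B: x = 0.232, y = 0.302
  C: x = 0.568, y = 0.190
Drum-2 feed = drum-1 liquid: z₂ = (0.2003, 0.2320, 0.5677).
Drum 2:
Let ψ₂ = V/F and solve Σ zᵢ(Kᵢ−1)/(1+ψ₂(Kᵢ−1)) = 0.
g(0) = ΣzᵢKᵢ − 1 = 0.800 and g(1) = 1 − Σzᵢ/Kᵢ = -0.088, so a root lies in (0, 1).
Newton–Raphson from ψ₂ = 0.5:
  ψ₂ = 0.500: g = 0.1600, g' = -0.620 → ψ₂ = 0.758
  ψ₂ = 0.758: g = 0.0224, g' = -0.474 → ψ₂ = 0.805
  ψ₂ = 0.805: g = 0.0003, g' = -0.463 → ψ₂ = 0.806
Converged at ψ₂ = 0.806.
  A: x = 0.052, y = 0.236
  B: x = 0.112, y = 0.261
  C: x = 0.837, y = 0.503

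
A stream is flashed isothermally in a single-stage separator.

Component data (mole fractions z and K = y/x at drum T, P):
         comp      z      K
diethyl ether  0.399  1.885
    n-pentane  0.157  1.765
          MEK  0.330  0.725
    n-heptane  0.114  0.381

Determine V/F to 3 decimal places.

V/F = 0.868

Iterate (Newton) starting at V/F = 0.65:
  V/F = 0.650: g = 0.0758, g' = -0.326 → V/F = 0.882
  V/F = 0.882: g = -0.0053, g' = -0.387 → V/F = 0.869
  V/F = 0.869: g = -0.0000, g' = -0.380 → V/F = 0.868
Converged at V/F = 0.868.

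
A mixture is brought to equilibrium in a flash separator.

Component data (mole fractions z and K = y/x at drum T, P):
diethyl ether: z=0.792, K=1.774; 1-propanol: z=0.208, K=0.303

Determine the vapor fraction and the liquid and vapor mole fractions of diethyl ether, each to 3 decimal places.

Rachford–Rice: g(ψ) = Σ zᵢ(Kᵢ−1)/(1+ψ(Kᵢ−1)) = 0.
Feasibility: ΣzᵢKᵢ = 1.468, Σzᵢ/Kᵢ = 1.133 — both > 1, two phases present.
Binary case is linear: z₁(K₁−1)(1+ψ(K₂−1)) + z₂(K₂−1)(1+ψ(K₁−1)) = 0
⇒ ψ = [z₁(K₁−1)+z₂(K₂−1)] / [−(K₁−1)(K₂−1)] = 0.4680/0.5395 = 0.868
Compositions from xᵢ = zᵢ/(1+ψ(Kᵢ−1)), yᵢ = Kᵢxᵢ:
  diethyl ether: x = 0.474, y = 0.841
  1-propanol: x = 0.526, y = 0.159

ψ = 0.868, x_diethyl ether = 0.474, y_diethyl ether = 0.841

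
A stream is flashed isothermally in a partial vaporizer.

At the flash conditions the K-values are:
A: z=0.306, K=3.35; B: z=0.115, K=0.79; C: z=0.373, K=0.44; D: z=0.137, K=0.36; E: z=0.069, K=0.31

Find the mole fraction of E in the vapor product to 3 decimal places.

Iterate (Newton) starting at β = 0.61:
  β = 0.610: g = -0.2755, g' = -0.811 → β = 0.270
  β = 0.270: g = 0.0035, g' = -0.932 → β = 0.274
Converged at β = 0.274.
Compositions from xᵢ = zᵢ/(1+β(Kᵢ−1)), yᵢ = Kᵢxᵢ:
  A: x = 0.186, y = 0.624
  B: x = 0.122, y = 0.096
  C: x = 0.441, y = 0.194
  D: x = 0.166, y = 0.060
  E: x = 0.085, y = 0.026

y_E = 0.026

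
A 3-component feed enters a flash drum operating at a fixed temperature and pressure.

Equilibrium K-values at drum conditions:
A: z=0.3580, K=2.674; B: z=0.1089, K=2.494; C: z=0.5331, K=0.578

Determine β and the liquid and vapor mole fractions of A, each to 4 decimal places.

Let β = V/F and solve Σ zᵢ(Kᵢ−1)/(1+β(Kᵢ−1)) = 0.
Feasibility: ΣzᵢKᵢ = 1.5370, Σzᵢ/Kᵢ = 1.0999 — both > 1, two phases present.
Newton iteration, β⁰ = 0.5:
  β = 0.5000: g = 0.13423, g' = -0.5294 → β = 0.7535
  β = 0.7535: g = 0.01168, g' = -0.4541 → β = 0.7793
Converged at β = 0.7793.
Compositions from xᵢ = zᵢ/(1+β(Kᵢ−1)), yᵢ = Kᵢxᵢ:
  A: x = 0.1553, y = 0.4154
  B: x = 0.0503, y = 0.1255
  C: x = 0.7943, y = 0.4591

β = 0.7793, x_A = 0.1553, y_A = 0.4154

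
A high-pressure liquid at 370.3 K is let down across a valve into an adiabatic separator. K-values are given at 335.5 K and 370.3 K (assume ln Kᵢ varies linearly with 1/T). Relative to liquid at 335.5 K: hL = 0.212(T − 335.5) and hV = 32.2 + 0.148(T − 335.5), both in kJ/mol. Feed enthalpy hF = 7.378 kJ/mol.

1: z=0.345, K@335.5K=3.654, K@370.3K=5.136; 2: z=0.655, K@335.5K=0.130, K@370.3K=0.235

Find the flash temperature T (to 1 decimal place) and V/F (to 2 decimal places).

T = 342.9 K, V/F = 0.18

Adiabatic flash: solve Rachford–Rice at each trial T, then check hF = ψ·hV(T) + (1−ψ)·hL(T).
  T = 335.5 K: K = (3.654, 0.130), RR gives ψ = 0.150, H_out = 4.822 kJ/mol
  T = 370.3 K: K = (5.136, 0.235), RR gives ψ = 0.293, H_out = 16.148 kJ/mol
  T = 352.9 K: K = (4.369, 0.177), RR gives ψ = 0.225, H_out = 10.681 kJ/mol
  T = 344.2 K: K = (4.004, 0.152), RR gives ψ = 0.189, H_out = 7.826 kJ/mol
  T = 339.9 K: K = (3.829, 0.141), RR gives ψ = 0.170, H_out = 6.364 kJ/mol
  T = 342.0 K: K = (3.914, 0.147), RR gives ψ = 0.179, H_out = 7.083 kJ/mol
Linear interpolation between T = 342.0 (H_out = 7.083) and T = 344.2 (H_out = 7.826) on hF = 7.378 gives T ≈ 342.9 K, at which ψ = 0.18.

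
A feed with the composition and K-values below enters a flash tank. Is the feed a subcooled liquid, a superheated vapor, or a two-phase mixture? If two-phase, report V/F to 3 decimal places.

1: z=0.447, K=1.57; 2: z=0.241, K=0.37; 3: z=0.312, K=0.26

subcooled liquid

ΣzᵢKᵢ = 0.872; Σzᵢ/Kᵢ = 2.136.
Since ΣzᵢKᵢ < 1 the mixture is below its bubble point — single liquid phase.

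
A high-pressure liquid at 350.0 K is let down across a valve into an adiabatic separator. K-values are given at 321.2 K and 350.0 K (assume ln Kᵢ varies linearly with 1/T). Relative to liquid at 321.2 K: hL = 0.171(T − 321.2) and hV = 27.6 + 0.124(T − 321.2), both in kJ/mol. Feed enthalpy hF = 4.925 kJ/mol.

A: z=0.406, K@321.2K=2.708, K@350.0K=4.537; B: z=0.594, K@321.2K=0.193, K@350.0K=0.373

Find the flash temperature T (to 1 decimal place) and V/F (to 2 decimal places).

T = 322.4 K, V/F = 0.17

Adiabatic flash: solve Rachford–Rice at each trial T, then check hF = ψ·hV(T) + (1−ψ)·hL(T).
  T = 321.2 K: K = (2.708, 0.193), RR gives ψ = 0.155, H_out = 4.287 kJ/mol
  T = 350.0 K: K = (4.537, 0.373), RR gives ψ = 0.480, H_out = 17.512 kJ/mol
  T = 335.6 K: K = (3.544, 0.272), RR gives ψ = 0.324, H_out = 11.194 kJ/mol
  T = 328.4 K: K = (3.107, 0.230), RR gives ψ = 0.245, H_out = 7.921 kJ/mol
  T = 324.8 K: K = (2.903, 0.211), RR gives ψ = 0.202, H_out = 6.167 kJ/mol
  T = 323.0 K: K = (2.804, 0.202), RR gives ψ = 0.179, H_out = 5.245 kJ/mol
Linear interpolation between T = 321.2 (H_out = 4.287) and T = 323.0 (H_out = 5.245) on hF = 4.925 gives T ≈ 322.4 K, at which ψ = 0.17.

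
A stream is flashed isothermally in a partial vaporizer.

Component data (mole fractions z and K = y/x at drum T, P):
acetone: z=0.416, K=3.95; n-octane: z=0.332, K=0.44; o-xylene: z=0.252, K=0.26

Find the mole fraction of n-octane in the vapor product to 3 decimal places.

Let ψ = V/F and solve Σ zᵢ(Kᵢ−1)/(1+ψ(Kᵢ−1)) = 0.
Feasibility: ΣzᵢKᵢ = 1.855, Σzᵢ/Kᵢ = 1.829 — both > 1, two phases present.
Newton–Raphson from ψ = 0.48:
  ψ = 0.480: g = -0.0355, g' = -1.147 → ψ = 0.449
Converged at ψ = 0.449.
Compositions from xᵢ = zᵢ/(1+ψ(Kᵢ−1)), yᵢ = Kᵢxᵢ:
  acetone: x = 0.179, y = 0.707
  n-octane: x = 0.444, y = 0.195
  o-xylene: x = 0.377, y = 0.098

y_n-octane = 0.195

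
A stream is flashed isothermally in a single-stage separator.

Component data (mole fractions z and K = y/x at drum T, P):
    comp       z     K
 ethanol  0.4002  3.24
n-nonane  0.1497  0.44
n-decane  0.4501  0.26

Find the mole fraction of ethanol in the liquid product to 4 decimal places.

x_ethanol = 0.2374

Let ψ = V/F and solve Σ zᵢ(Kᵢ−1)/(1+ψ(Kᵢ−1)) = 0.
Check two-phase: ΣzᵢKᵢ = 1.4795 > 1 and Σzᵢ/Kᵢ = 2.1949 > 1, so g(0) = 0.4795 > 0 and g(1) = -1.1949 < 0.
Iterate (Newton) starting at ψ = 0.52:
  ψ = 0.5200: g = -0.24558, g' = -1.1732 → ψ = 0.3107
  ψ = 0.3107: g = -0.00540, g' = -1.1826 → ψ = 0.3061
Converged at ψ = 0.3061.
Compositions from xᵢ = zᵢ/(1+ψ(Kᵢ−1)), yᵢ = Kᵢxᵢ:
  ethanol: x = 0.2374, y = 0.7692
  n-nonane: x = 0.1807, y = 0.0795
  n-decane: x = 0.5819, y = 0.1513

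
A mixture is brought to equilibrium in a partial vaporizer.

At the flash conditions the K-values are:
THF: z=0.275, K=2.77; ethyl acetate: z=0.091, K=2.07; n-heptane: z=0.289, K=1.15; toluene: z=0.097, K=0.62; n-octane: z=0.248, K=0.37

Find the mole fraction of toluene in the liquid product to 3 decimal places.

Rachford–Rice: g(β) = Σ zᵢ(Kᵢ−1)/(1+β(Kᵢ−1)) = 0.
Check two-phase: ΣzᵢKᵢ = 1.434 > 1 and Σzᵢ/Kᵢ = 1.221 > 1, so g(0) = 0.434 > 0 and g(1) = -0.221 < 0.
Newton–Raphson from β = 0.5:
  β = 0.500: g = 0.0884, g' = -0.523 → β = 0.669
  β = 0.669: g = -0.0004, g' = -0.541 → β = 0.668
Converged at β = 0.668.
Compositions from xᵢ = zᵢ/(1+β(Kᵢ−1)), yᵢ = Kᵢxᵢ:
  THF: x = 0.126, y = 0.349
  ethyl acetate: x = 0.053, y = 0.110
  n-heptane: x = 0.263, y = 0.302
  toluene: x = 0.130, y = 0.081
  n-octane: x = 0.428, y = 0.158

x_toluene = 0.130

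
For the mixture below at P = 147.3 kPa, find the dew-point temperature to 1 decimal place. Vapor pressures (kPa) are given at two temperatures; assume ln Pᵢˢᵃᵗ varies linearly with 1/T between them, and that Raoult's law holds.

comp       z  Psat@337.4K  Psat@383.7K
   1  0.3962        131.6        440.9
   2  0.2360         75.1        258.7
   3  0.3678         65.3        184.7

Dew-point temperature: Σzᵢ·P/Pᵢˢᵃᵗ(T) = 1. Interpolate ln Pᵢˢᵃᵗ = aᵢ + bᵢ/T.
  T = 337.4 K: ΣzᵢP/Pᵢˢᵃᵗ = 1.7360
  T = 383.7 K: ΣzᵢP/Pᵢˢᵃᵗ = 0.5601
  T = 360.5 K: ΣzᵢP/Pᵢˢᵃᵗ = 0.9510
  T = 348.9 K: ΣzᵢP/Pᵢˢᵃᵗ = 1.2735
  T = 354.7 K: ΣzᵢP/Pᵢˢᵃᵗ = 1.0978
  T = 357.6 K: ΣzᵢP/Pᵢˢᵃᵗ = 1.0212
  T = 359.1 K: ΣzᵢP/Pᵢˢᵃᵗ = 0.9841
  T = 358.4 K: ΣzᵢP/Pᵢˢᵃᵗ = 1.0012
Interpolating between 358.4 K and 359.1 K gives T ≈ 358.4 K.

T = 358.4 K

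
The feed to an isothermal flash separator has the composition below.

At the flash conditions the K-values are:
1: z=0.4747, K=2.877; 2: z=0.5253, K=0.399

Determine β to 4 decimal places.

Rachford–Rice: g(β) = Σ zᵢ(Kᵢ−1)/(1+β(Kᵢ−1)) = 0.
Check two-phase: ΣzᵢKᵢ = 1.5753 > 1 and Σzᵢ/Kᵢ = 1.4815 > 1, so g(0) = 0.5753 > 0 and g(1) = -0.4815 < 0.
Binary case is linear: z₁(K₁−1)(1+β(K₂−1)) + z₂(K₂−1)(1+β(K₁−1)) = 0
⇒ β = [z₁(K₁−1)+z₂(K₂−1)] / [−(K₁−1)(K₂−1)] = 0.57531/1.12808 = 0.5100

β = 0.5100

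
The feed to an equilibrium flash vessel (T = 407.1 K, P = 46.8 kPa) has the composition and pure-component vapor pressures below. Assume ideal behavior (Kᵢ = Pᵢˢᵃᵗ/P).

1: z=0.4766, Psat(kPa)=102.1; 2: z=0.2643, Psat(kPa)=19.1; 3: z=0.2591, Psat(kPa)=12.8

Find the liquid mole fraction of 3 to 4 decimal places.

Raoult's law: Kᵢ = Pᵢˢᵃᵗ/P = Pᵢˢᵃᵗ/46.8.
  K_1 = 102.1/46.8 = 2.181624, K_2 = 19.1/46.8 = 0.408120, K_3 = 12.8/46.8 = 0.273504
Material balance + equilibrium reduce to Σ zᵢ(Kᵢ−1)/(1+β(Kᵢ−1)) = 0.
g(0) = ΣzᵢKᵢ − 1 = 0.2185 and g(1) = 1 − Σzᵢ/Kᵢ = -0.8134, so a root lies in (0, 1).
Newton–Raphson from β = 0.5:
  β = 0.5000: g = -0.16380, g' = -0.7870 → β = 0.2919
  β = 0.2919: g = -0.00925, g' = -0.7235 → β = 0.2791
Converged at β = 0.2791.
Compositions from xᵢ = zᵢ/(1+β(Kᵢ−1)), yᵢ = Kᵢxᵢ:
  1: x = 0.3584, y = 0.7819
  2: x = 0.3166, y = 0.1292
  3: x = 0.3250, y = 0.0889

x_3 = 0.3250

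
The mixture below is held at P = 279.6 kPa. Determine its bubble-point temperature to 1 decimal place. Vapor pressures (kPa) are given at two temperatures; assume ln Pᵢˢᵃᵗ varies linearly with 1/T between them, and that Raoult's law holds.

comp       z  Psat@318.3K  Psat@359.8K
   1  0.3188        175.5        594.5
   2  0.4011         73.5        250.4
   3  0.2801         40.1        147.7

T = 353.5 K

Bubble-point temperature: ΣzᵢPᵢˢᵃᵗ(T) = P. Interpolate ln Pᵢˢᵃᵗ = aᵢ + bᵢ/T.
  T = 318.3 K: ΣzᵢPᵢˢᵃᵗ = 96.66 kPa
  T = 359.8 K: ΣzᵢPᵢˢᵃᵗ = 331.33 kPa
  T = 339.1 K: ΣzᵢPᵢˢᵃᵗ = 186.10 kPa
  T = 349.5 K: ΣzᵢPᵢˢᵃᵗ = 250.79 kPa
  T = 354.6 K: ΣzᵢPᵢˢᵃᵗ = 288.45 kPa
  T = 352.1 K: ΣzᵢPᵢˢᵃᵗ = 269.47 kPa
  T = 353.4 K: ΣzᵢPᵢˢᵃᵗ = 279.21 kPa
Interpolating between 353.4 K and 354.6 K gives T ≈ 353.5 K.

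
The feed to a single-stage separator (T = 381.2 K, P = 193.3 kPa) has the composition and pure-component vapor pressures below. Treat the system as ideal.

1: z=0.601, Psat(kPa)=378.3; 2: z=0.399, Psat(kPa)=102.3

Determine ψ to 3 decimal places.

ψ = 0.860

Raoult's law: Kᵢ = Pᵢˢᵃᵗ/P = Pᵢˢᵃᵗ/193.3.
  K_1 = 378.3/193.3 = 1.95706, K_2 = 102.3/193.3 = 0.52923
Rachford–Rice: g(ψ) = Σ zᵢ(Kᵢ−1)/(1+ψ(Kᵢ−1)) = 0.
Check two-phase: ΣzᵢKᵢ = 1.387 > 1 and Σzᵢ/Kᵢ = 1.061 > 1, so g(0) = 0.387 > 0 and g(1) = -0.061 < 0.
Newton–Raphson from ψ = 0.5:
  ψ = 0.500: g = 0.1434, g' = -0.403 → ψ = 0.856
  ψ = 0.856: g = 0.0017, g' = -0.414 → ψ = 0.860
Converged at ψ = 0.860.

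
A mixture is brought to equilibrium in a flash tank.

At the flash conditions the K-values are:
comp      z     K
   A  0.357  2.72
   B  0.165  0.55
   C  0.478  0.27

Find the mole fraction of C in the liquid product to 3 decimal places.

Rachford–Rice: g(V/F) = Σ zᵢ(Kᵢ−1)/(1+V/F(Kᵢ−1)) = 0.
g(0) = ΣzᵢKᵢ − 1 = 0.191 and g(1) = 1 − Σzᵢ/Kᵢ = -1.202, so a root lies in (0, 1).
Iterate (Newton) starting at V/F = 0.5:
  V/F = 0.500: g = -0.3152, g' = -0.993 → V/F = 0.182
  V/F = 0.182: g = -0.0161, g' = -0.991 → V/F = 0.166
Converged at V/F = 0.166.
Compositions from xᵢ = zᵢ/(1+V/F(Kᵢ−1)), yᵢ = Kᵢxᵢ:
  A: x = 0.278, y = 0.755
  B: x = 0.178, y = 0.098
  C: x = 0.544, y = 0.147

x_C = 0.544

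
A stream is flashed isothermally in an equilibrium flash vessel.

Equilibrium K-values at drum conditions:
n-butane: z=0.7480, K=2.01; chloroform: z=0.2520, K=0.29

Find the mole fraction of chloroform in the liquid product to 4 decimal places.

Material balance + equilibrium reduce to Σ zᵢ(Kᵢ−1)/(1+ψ(Kᵢ−1)) = 0.
Check two-phase: ΣzᵢKᵢ = 1.5766 > 1 and Σzᵢ/Kᵢ = 1.2411 > 1, so g(0) = 0.5766 > 0 and g(1) = -0.2411 < 0.
Binary case is linear: z₁(K₁−1)(1+ψ(K₂−1)) + z₂(K₂−1)(1+ψ(K₁−1)) = 0
⇒ ψ = [z₁(K₁−1)+z₂(K₂−1)] / [−(K₁−1)(K₂−1)] = 0.57656/0.71710 = 0.8040
Compositions from xᵢ = zᵢ/(1+ψ(Kᵢ−1)), yᵢ = Kᵢxᵢ:
  n-butane: x = 0.4128, y = 0.8297
  chloroform: x = 0.5872, y = 0.1703

x_chloroform = 0.5872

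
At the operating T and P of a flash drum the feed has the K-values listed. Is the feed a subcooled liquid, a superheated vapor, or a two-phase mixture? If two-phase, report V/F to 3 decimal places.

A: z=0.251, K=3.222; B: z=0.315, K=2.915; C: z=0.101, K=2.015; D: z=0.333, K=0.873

ΣzᵢKᵢ = 2.221; Σzᵢ/Kᵢ = 0.618.
Since Σzᵢ/Kᵢ < 1 the mixture is above its dew point — single vapor phase.

superheated vapor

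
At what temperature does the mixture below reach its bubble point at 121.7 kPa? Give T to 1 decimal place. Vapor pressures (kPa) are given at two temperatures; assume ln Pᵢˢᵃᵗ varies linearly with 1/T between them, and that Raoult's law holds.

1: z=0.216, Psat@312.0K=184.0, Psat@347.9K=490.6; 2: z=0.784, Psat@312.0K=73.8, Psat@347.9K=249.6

Bubble-point temperature: ΣzᵢPᵢˢᵃᵗ(T) = P. Interpolate ln Pᵢˢᵃᵗ = aᵢ + bᵢ/T.
  T = 312.0 K: ΣzᵢPᵢˢᵃᵗ = 97.60 kPa
  T = 347.9 K: ΣzᵢPᵢˢᵃᵗ = 301.66 kPa
  T = 329.9 K: ΣzᵢPᵢˢᵃᵗ = 176.37 kPa
  T = 320.9 K: ΣzᵢPᵢˢᵃᵗ = 132.01 kPa
  T = 316.4 K: ΣzᵢPᵢˢᵃᵗ = 113.54 kPa
  T = 318.6 K: ΣzᵢPᵢˢᵃᵗ = 122.29 kPa
Interpolating between 316.4 K and 318.6 K gives T ≈ 318.5 K.

T = 318.5 K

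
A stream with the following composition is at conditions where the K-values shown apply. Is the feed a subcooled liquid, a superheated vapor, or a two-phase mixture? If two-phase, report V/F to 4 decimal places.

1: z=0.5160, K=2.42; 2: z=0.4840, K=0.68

superheated vapor

ΣzᵢKᵢ = 1.5778; Σzᵢ/Kᵢ = 0.9250.
Since Σzᵢ/Kᵢ < 1 the mixture is above its dew point — single vapor phase.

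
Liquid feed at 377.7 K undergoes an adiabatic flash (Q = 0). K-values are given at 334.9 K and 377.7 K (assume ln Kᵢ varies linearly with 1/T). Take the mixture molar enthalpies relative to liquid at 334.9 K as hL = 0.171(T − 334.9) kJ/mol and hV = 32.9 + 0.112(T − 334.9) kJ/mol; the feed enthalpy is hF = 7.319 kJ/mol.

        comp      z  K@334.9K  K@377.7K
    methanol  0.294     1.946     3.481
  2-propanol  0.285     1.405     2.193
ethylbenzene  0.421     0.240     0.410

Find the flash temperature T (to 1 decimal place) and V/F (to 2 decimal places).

T = 338.2 K, V/F = 0.21

Adiabatic flash: solve Rachford–Rice at each trial T, then check hF = ψ·hV(T) + (1−ψ)·hL(T).
  T = 334.9 K: K = (1.946, 1.405, 0.240), RR gives ψ = 0.134, H_out = 4.413 kJ/mol
  T = 377.7 K: K = (3.481, 2.193, 0.410), RR gives ψ = 0.736, H_out = 29.679 kJ/mol
  T = 356.3 K: K = (2.649, 1.779, 0.319), RR gives ψ = 0.488, H_out = 19.092 kJ/mol
  T = 345.6 K: K = (2.281, 1.587, 0.278), RR gives ψ = 0.338, H_out = 12.744 kJ/mol
  T = 340.2 K: K = (2.108, 1.494, 0.258), RR gives ψ = 0.245, H_out = 8.898 kJ/mol
  T = 337.5 K: K = (2.024, 1.448, 0.249), RR gives ψ = 0.192, H_out = 6.721 kJ/mol
  T = 338.9 K: K = (2.068, 1.472, 0.254), RR gives ψ = 0.220, H_out = 7.874 kJ/mol
Linear interpolation between T = 337.5 (H_out = 6.721) and T = 338.9 (H_out = 7.874) on hF = 7.319 gives T ≈ 338.2 K, at which ψ = 0.21.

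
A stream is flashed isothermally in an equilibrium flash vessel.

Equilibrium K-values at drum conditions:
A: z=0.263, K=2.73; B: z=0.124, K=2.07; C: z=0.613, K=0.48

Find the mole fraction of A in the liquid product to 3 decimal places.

Material balance + equilibrium reduce to Σ zᵢ(Kᵢ−1)/(1+V/F(Kᵢ−1)) = 0.
g(0) = ΣzᵢKᵢ − 1 = 0.269 and g(1) = 1 − Σzᵢ/Kᵢ = -0.433, so a root lies in (0, 1).
Newton–Raphson from V/F = 0.32:
  V/F = 0.320: g = 0.0093, g' = -0.643 → V/F = 0.334
  V/F = 0.334: g = 0.0001, g' = -0.636 → V/F = 0.335
Converged at V/F = 0.335.
Compositions from xᵢ = zᵢ/(1+V/F(Kᵢ−1)), yᵢ = Kᵢxᵢ:
  A: x = 0.167, y = 0.455
  B: x = 0.091, y = 0.189
  C: x = 0.742, y = 0.356

x_A = 0.167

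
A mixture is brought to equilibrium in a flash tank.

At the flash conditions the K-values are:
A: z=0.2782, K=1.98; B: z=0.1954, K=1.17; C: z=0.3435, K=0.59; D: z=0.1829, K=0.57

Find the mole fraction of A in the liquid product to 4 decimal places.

Rachford–Rice: g(ψ) = Σ zᵢ(Kᵢ−1)/(1+ψ(Kᵢ−1)) = 0.
Check two-phase: ΣzᵢKᵢ = 1.0864 > 1 and Σzᵢ/Kᵢ = 1.2106 > 1, so g(0) = 0.0864 > 0 and g(1) = -0.2106 < 0.
Iterate (Newton) starting at ψ = 0.69:
  ψ = 0.6900: g = -0.11584, g' = -0.2803 → ψ = 0.2767
  ψ = 0.2767: g = -0.00192, g' = -0.2875 → ψ = 0.2700
Converged at ψ = 0.2700.
Compositions from xᵢ = zᵢ/(1+ψ(Kᵢ−1)), yᵢ = Kᵢxᵢ:
  A: x = 0.2200, y = 0.4356
  B: x = 0.1868, y = 0.2186
  C: x = 0.3863, y = 0.2279
  D: x = 0.2069, y = 0.1179

x_A = 0.2200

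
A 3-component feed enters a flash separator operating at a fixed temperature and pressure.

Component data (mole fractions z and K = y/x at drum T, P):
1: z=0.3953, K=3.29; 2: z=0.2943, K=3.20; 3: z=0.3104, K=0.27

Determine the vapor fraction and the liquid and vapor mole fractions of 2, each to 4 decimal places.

ψ = 0.8068, x_2 = 0.1061, y_2 = 0.3394

Iterate (Newton) starting at ψ = 0.5:
  ψ = 0.5000: g = 0.37350, g' = -1.1838 → ψ = 0.8155
  ψ = 0.8155: g = -0.01253, g' = -1.4446 → ψ = 0.8068
Converged at ψ = 0.8068.
Compositions from xᵢ = zᵢ/(1+ψ(Kᵢ−1)), yᵢ = Kᵢxᵢ:
  1: x = 0.1388, y = 0.4567
  2: x = 0.1061, y = 0.3394
  3: x = 0.7551, y = 0.2039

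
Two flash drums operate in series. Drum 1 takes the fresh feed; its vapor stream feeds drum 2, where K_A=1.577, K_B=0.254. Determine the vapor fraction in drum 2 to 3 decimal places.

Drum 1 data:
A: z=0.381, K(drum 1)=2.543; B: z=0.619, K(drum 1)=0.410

V/F (drum 2) = 0.429

Drum 1:
Let ψ₁ = V/F and solve Σ zᵢ(Kᵢ−1)/(1+ψ₁(Kᵢ−1)) = 0.
g(0) = ΣzᵢKᵢ − 1 = 0.223 and g(1) = 1 − Σzᵢ/Kᵢ = -0.660, so a root lies in (0, 1).
Binary case is linear: z₁(K₁−1)(1+ψ₁(K₂−1)) + z₂(K₂−1)(1+ψ₁(K₁−1)) = 0
⇒ ψ₁ = [z₁(K₁−1)+z₂(K₂−1)] / [−(K₁−1)(K₂−1)] = 0.2227/0.9104 = 0.245
Drum-1 compositions:
  A: x = 0.277, y = 0.703
  B: x = 0.723, y = 0.297
Drum-2 feed = drum-1 vapor: z₂ = (0.7034, 0.2966).
Drum 2:
Material balance + equilibrium reduce to Σ zᵢ(Kᵢ−1)/(1+ψ₂(Kᵢ−1)) = 0.
Feasibility: ΣzᵢKᵢ = 1.185, Σzᵢ/Kᵢ = 1.614 — both > 1, two phases present.
Iterate (Newton) starting at ψ₂ = 0.5:
  ψ₂ = 0.500: g = -0.0379, g' = -0.561 → ψ₂ = 0.432
  ψ₂ = 0.432: g = -0.0018, g' = -0.510 → ψ₂ = 0.429
Converged at ψ₂ = 0.429.
  A: x = 0.564, y = 0.889
  B: x = 0.436, y = 0.111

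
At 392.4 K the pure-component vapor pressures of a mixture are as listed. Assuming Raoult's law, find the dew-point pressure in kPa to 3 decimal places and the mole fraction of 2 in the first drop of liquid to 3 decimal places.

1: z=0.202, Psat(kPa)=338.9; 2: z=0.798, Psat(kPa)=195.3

At the dew point ψ → 1, so Σzᵢ/Kᵢ = 1 with Kᵢ = Pᵢˢᵃᵗ/P ⇒ 1/P = Σzᵢ/Pᵢˢᵃᵗ.
1/P = 0.202/338.9 + 0.798/195.3 = 0.004682 ⇒ P = 213.581 kPa
xᵢ = zᵢP/Pᵢˢᵃᵗ ⇒ x_2 = 0.798·213.581/195.3 = 0.873

Pdew = 213.581 kPa, x_2 = 0.873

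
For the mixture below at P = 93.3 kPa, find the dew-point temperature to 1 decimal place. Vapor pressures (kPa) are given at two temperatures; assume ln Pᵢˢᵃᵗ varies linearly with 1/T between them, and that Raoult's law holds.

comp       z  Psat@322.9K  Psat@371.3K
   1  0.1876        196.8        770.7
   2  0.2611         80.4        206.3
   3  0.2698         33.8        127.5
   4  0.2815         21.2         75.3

T = 355.1 K

Dew-point temperature: Σzᵢ·P/Pᵢˢᵃᵗ(T) = 1. Interpolate ln Pᵢˢᵃᵗ = aᵢ + bᵢ/T.
  T = 322.9 K: ΣzᵢP/Pᵢˢᵃᵗ = 2.3755
  T = 371.3 K: ΣzᵢP/Pᵢˢᵃᵗ = 0.6870
  T = 347.1 K: ΣzᵢP/Pᵢˢᵃᵗ = 1.2209
  T = 359.2 K: ΣzᵢP/Pᵢˢᵃᵗ = 0.9066
  T = 353.1 K: ΣzᵢP/Pᵢˢᵃᵗ = 1.0506
  T = 356.1 K: ΣzᵢP/Pᵢˢᵃᵗ = 0.9765
  T = 354.6 K: ΣzᵢP/Pᵢˢᵃᵗ = 1.0127
Interpolating between 354.6 K and 356.1 K gives T ≈ 355.1 K.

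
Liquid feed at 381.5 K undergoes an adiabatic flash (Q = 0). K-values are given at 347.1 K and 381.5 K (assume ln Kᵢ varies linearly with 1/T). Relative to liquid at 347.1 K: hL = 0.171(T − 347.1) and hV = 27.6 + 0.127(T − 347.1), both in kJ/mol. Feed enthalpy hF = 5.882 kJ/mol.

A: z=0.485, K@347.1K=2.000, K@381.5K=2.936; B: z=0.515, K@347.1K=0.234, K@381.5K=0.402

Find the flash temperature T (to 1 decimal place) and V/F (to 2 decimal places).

T = 351.6 K, V/F = 0.19

Adiabatic flash: solve Rachford–Rice at each trial T, then check hF = ψ·hV(T) + (1−ψ)·hL(T).
  T = 347.1 K: K = (2.000, 0.234), RR gives ψ = 0.118, H_out = 3.261 kJ/mol
  T = 381.5 K: K = (2.936, 0.402), RR gives ψ = 0.545, H_out = 20.100 kJ/mol
  T = 364.3 K: K = (2.445, 0.311), RR gives ψ = 0.347, H_out = 12.262 kJ/mol
  T = 355.7 K: K = (2.217, 0.271), RR gives ψ = 0.242, H_out = 8.049 kJ/mol
  T = 351.4 K: K = (2.107, 0.252), RR gives ψ = 0.183, H_out = 5.752 kJ/mol
  T = 353.5 K: K = (2.160, 0.261), RR gives ψ = 0.212, H_out = 6.894 kJ/mol
Linear interpolation between T = 351.4 (H_out = 5.752) and T = 353.5 (H_out = 6.894) on hF = 5.882 gives T ≈ 351.6 K, at which ψ = 0.19.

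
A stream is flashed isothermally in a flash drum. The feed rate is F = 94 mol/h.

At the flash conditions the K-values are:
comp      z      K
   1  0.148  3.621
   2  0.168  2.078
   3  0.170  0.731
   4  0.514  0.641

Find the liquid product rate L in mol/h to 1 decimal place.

L = 45.1 mol/h

Let ψ = V/F and solve Σ zᵢ(Kᵢ−1)/(1+ψ(Kᵢ−1)) = 0.
Feasibility: ΣzᵢKᵢ = 1.339, Σzᵢ/Kᵢ = 1.156 — both > 1, two phases present.
Newton iteration, ψ⁰ = 0.5:
  ψ = 0.500: g = 0.0078, g' = -0.388 → ψ = 0.520
Converged at ψ = 0.520.
Then V = ψ·F = 0.5204·94 = 48.9 mol/h and L = F − V = 45.1 mol/h.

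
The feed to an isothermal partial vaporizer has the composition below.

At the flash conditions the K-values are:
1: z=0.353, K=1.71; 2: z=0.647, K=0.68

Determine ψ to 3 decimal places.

ψ = 0.192

Let ψ = V/F and solve Σ zᵢ(Kᵢ−1)/(1+ψ(Kᵢ−1)) = 0.
Feasibility: ΣzᵢKᵢ = 1.044, Σzᵢ/Kᵢ = 1.158 — both > 1, two phases present.
Binary case is linear: z₁(K₁−1)(1+ψ(K₂−1)) + z₂(K₂−1)(1+ψ(K₁−1)) = 0
⇒ ψ = [z₁(K₁−1)+z₂(K₂−1)] / [−(K₁−1)(K₂−1)] = 0.0436/0.2272 = 0.192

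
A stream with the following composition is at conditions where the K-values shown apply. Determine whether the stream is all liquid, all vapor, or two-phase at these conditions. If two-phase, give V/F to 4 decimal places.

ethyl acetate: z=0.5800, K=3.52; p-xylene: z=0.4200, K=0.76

ΣzᵢKᵢ = 2.3608; Σzᵢ/Kᵢ = 0.7174.
Since Σzᵢ/Kᵢ < 1 the mixture is above its dew point — single vapor phase.

all vapor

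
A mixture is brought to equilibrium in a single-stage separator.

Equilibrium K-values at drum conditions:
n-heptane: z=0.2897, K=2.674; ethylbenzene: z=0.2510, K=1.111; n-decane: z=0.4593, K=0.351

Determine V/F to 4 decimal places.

V/F = 0.2695

Iterate (Newton) starting at V/F = 0.69:
  V/F = 0.6900: g = -0.28891, g' = -0.8119 → V/F = 0.3342
  V/F = 0.3342: g = -0.04278, g' = -0.6522 → V/F = 0.2686
  V/F = 0.2686: g = 0.00059, g' = -0.6730 → V/F = 0.2695
Converged at V/F = 0.2695.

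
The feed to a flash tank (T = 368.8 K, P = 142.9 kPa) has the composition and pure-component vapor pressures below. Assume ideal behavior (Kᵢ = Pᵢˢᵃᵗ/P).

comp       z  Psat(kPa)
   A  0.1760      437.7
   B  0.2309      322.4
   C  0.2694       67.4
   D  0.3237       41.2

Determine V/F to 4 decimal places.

Raoult's law: Kᵢ = Pᵢˢᵃᵗ/P = Pᵢˢᵃᵗ/142.9.
  K_A = 437.7/142.9 = 3.062981, K_B = 322.4/142.9 = 2.256123, K_C = 67.4/142.9 = 0.471659, K_D = 41.2/142.9 = 0.288314
Material balance + equilibrium reduce to Σ zᵢ(Kᵢ−1)/(1+V/F(Kᵢ−1)) = 0.
g(0) = ΣzᵢKᵢ − 1 = 0.2804 and g(1) = 1 − Σzᵢ/Kᵢ = -0.8537, so a root lies in (0, 1).
Newton–Raphson from V/F = 0.36:
  V/F = 0.3600: g = -0.07742, g' = -0.8304 → V/F = 0.2668
  V/F = 0.2668: g = 0.00139, g' = -0.8677 → V/F = 0.2684
Converged at V/F = 0.2684.

V/F = 0.2684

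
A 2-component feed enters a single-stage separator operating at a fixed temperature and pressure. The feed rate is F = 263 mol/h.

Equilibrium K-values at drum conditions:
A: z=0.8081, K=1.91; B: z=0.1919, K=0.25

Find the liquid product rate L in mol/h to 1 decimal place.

L = 35.1 mol/h

Rachford–Rice: g(β) = Σ zᵢ(Kᵢ−1)/(1+β(Kᵢ−1)) = 0.
Feasibility: ΣzᵢKᵢ = 1.5914, Σzᵢ/Kᵢ = 1.1907 — both > 1, two phases present.
Newton iteration, β⁰ = 0.37:
  β = 0.3700: g = 0.35093, g' = -0.5813 → β = 0.9737
  β = 0.9737: g = -0.14370, g' = -1.6718 → β = 0.8877
  β = 0.8877: g = -0.02390, g' = -1.1713 → β = 0.8673
  β = 0.8673: g = -0.00082, g' = -1.0927 → β = 0.8666
Converged at β = 0.8666.
Then V = β·F = 0.8666·263 = 227.9 mol/h and L = F − V = 35.1 mol/h.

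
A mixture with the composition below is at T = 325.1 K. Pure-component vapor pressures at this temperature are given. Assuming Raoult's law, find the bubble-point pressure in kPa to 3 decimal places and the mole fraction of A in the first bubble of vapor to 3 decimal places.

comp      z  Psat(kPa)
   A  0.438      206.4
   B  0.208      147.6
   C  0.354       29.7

Pbub = 131.618 kPa, y_A = 0.687

At the bubble point ψ → 0, so ΣzᵢKᵢ = 1 with Kᵢ = Pᵢˢᵃᵗ/P ⇒ P = ΣzᵢPᵢˢᵃᵗ.
P = 0.438·206.4 + 0.208·147.6 + 0.354·29.7 = 131.618 kPa
yᵢ = zᵢPᵢˢᵃᵗ/P ⇒ y_A = 0.438·206.4/131.618 = 0.687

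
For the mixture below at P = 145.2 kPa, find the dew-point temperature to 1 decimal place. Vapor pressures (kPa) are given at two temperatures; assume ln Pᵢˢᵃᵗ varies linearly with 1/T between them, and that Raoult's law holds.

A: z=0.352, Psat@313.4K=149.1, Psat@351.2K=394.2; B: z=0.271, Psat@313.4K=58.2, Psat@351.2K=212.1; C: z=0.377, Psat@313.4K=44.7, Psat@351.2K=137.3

T = 339.1 K

Dew-point temperature: Σzᵢ·P/Pᵢˢᵃᵗ(T) = 1. Interpolate ln Pᵢˢᵃᵗ = aᵢ + bᵢ/T.
  T = 313.4 K: ΣzᵢP/Pᵢˢᵃᵗ = 2.2435
  T = 351.2 K: ΣzᵢP/Pᵢˢᵃᵗ = 0.7139
  T = 332.3 K: ΣzᵢP/Pᵢˢᵃᵗ = 1.2232
  T = 341.8 K: ΣzᵢP/Pᵢˢᵃᵗ = 0.9259
  T = 337.1 K: ΣzᵢP/Pᵢˢᵃᵗ = 1.0605
  T = 339.5 K: ΣzᵢP/Pᵢˢᵃᵗ = 0.9890
Interpolating between 337.1 K and 339.5 K gives T ≈ 339.1 K.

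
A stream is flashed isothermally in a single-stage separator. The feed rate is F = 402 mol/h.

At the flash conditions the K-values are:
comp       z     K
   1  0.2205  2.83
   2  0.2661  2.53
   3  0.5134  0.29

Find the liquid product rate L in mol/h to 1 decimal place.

Let β = V/F and solve Σ zᵢ(Kᵢ−1)/(1+β(Kᵢ−1)) = 0.
Feasibility: ΣzᵢKᵢ = 1.4461, Σzᵢ/Kᵢ = 1.9534 — both > 1, two phases present.
Iterate (Newton) starting at β = 0.52:
  β = 0.5200: g = -0.14436, g' = -1.0375 → β = 0.3809
  β = 0.3809: g = -0.00459, g' = -0.9913 → β = 0.3762
Converged at β = 0.3762.
Then V = β·F = 0.3762·402 = 151.2 mol/h and L = F − V = 250.8 mol/h.

L = 250.8 mol/h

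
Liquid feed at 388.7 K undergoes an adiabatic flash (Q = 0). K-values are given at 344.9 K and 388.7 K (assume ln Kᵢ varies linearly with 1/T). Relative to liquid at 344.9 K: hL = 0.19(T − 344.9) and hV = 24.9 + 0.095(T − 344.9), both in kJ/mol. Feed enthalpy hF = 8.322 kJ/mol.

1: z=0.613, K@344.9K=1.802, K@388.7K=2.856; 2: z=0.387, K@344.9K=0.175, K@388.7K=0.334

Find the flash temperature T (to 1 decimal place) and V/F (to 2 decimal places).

T = 348.4 K, V/F = 0.31

Adiabatic flash: solve Rachford–Rice at each trial T, then check hF = ψ·hV(T) + (1−ψ)·hL(T).
  T = 344.9 K: K = (1.802, 0.175), RR gives ψ = 0.260, H_out = 6.486 kJ/mol
  T = 388.7 K: K = (2.856, 0.334), RR gives ψ = 0.712, H_out = 23.086 kJ/mol
  T = 366.8 K: K = (2.300, 0.246), RR gives ψ = 0.516, H_out = 15.932 kJ/mol
  T = 355.9 K: K = (2.045, 0.209), RR gives ψ = 0.404, H_out = 11.738 kJ/mol
  T = 350.4 K: K = (1.921, 0.191), RR gives ψ = 0.338, H_out = 9.289 kJ/mol
  T = 347.6 K: K = (1.860, 0.183), RR gives ψ = 0.300, H_out = 7.915 kJ/mol
  T = 349.0 K: K = (1.891, 0.187), RR gives ψ = 0.320, H_out = 8.614 kJ/mol
Linear interpolation between T = 347.6 (H_out = 7.915) and T = 349.0 (H_out = 8.614) on hF = 8.322 gives T ≈ 348.4 K, at which ψ = 0.31.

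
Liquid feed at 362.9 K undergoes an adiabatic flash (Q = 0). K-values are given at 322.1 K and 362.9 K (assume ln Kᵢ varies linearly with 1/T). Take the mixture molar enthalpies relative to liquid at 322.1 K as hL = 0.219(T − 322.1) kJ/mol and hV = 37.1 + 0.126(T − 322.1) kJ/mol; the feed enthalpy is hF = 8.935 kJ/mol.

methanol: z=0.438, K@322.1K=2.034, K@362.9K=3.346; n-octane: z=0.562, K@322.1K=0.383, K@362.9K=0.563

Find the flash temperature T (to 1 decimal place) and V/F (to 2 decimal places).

T = 325.2 K, V/F = 0.22

Adiabatic flash: solve Rachford–Rice at each trial T, then check hF = ψ·hV(T) + (1−ψ)·hL(T).
  T = 322.1 K: K = (2.034, 0.383), RR gives ψ = 0.166, H_out = 6.172 kJ/mol
  T = 362.9 K: K = (3.346, 0.563), RR gives ψ = 0.763, H_out = 34.338 kJ/mol
  T = 342.5 K: K = (2.648, 0.470), RR gives ψ = 0.485, H_out = 21.538 kJ/mol
  T = 332.3 K: K = (2.330, 0.425), RR gives ψ = 0.340, H_out = 14.520 kJ/mol
  T = 327.2 K: K = (2.179, 0.404), RR gives ψ = 0.258, H_out = 10.580 kJ/mol
  T = 324.6 K: K = (2.105, 0.393), RR gives ψ = 0.213, H_out = 8.403 kJ/mol
  T = 325.9 K: K = (2.142, 0.399), RR gives ψ = 0.236, H_out = 9.508 kJ/mol
Linear interpolation between T = 324.6 (H_out = 8.403) and T = 325.9 (H_out = 9.508) on hF = 8.935 gives T ≈ 325.2 K, at which ψ = 0.22.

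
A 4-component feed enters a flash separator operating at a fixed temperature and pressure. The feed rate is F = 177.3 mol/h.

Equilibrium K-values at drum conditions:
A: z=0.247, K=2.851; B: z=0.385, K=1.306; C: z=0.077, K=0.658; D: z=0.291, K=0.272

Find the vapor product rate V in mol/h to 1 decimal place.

V = 81.7 mol/h

Rachford–Rice: g(ψ) = Σ zᵢ(Kᵢ−1)/(1+ψ(Kᵢ−1)) = 0.
g(0) = ΣzᵢKᵢ − 1 = 0.337 and g(1) = 1 − Σzᵢ/Kᵢ = -0.568, so a root lies in (0, 1).
Newton iteration, ψ⁰ = 0.6:
  ψ = 0.600: g = -0.0931, g' = -0.716 → ψ = 0.470
  ψ = 0.470: g = -0.0059, g' = -0.639 → ψ = 0.461
Converged at ψ = 0.461.
Then V = ψ·F = 0.4607·177.3 = 81.7 mol/h and L = F − V = 95.6 mol/h.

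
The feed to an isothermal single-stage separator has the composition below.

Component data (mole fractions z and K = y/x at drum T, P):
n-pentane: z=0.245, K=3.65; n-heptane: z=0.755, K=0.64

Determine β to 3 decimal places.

Let β = V/F and solve Σ zᵢ(Kᵢ−1)/(1+β(Kᵢ−1)) = 0.
Check two-phase: ΣzᵢKᵢ = 1.377 > 1 and Σzᵢ/Kᵢ = 1.247 > 1, so g(0) = 0.377 > 0 and g(1) = -0.247 < 0.
Newton iteration, β⁰ = 0.3:
  β = 0.300: g = 0.0570, g' = -0.657 → β = 0.387
  β = 0.387: g = 0.0049, g' = -0.552 → β = 0.396
Converged at β = 0.396.

β = 0.396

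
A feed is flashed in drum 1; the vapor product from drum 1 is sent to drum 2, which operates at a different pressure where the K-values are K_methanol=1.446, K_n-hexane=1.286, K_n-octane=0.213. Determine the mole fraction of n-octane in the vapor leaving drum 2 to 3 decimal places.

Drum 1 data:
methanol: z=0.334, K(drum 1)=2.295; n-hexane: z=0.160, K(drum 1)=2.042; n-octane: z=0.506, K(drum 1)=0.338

y_n-octane (drum 2) = 0.071

Drum 1:
Material balance + equilibrium reduce to Σ zᵢ(Kᵢ−1)/(1+ψ₁(Kᵢ−1)) = 0.
Feasibility: ΣzᵢKᵢ = 1.264, Σzᵢ/Kᵢ = 1.721 — both > 1, two phases present.
Newton–Raphson from ψ₁ = 0.43:
  ψ₁ = 0.430: g = -0.0753, g' = -0.747 → ψ₁ = 0.329
  ψ₁ = 0.329: g = -0.0009, g' = -0.734 → ψ₁ = 0.328
Converged at ψ₁ = 0.328.
Drum-1 compositions:
  methanol: x = 0.234, y = 0.538
  n-hexane: x = 0.119, y = 0.244
  n-octane: x = 0.646, y = 0.218
Drum-2 feed = drum-1 vapor: z₂ = (0.5380, 0.2435, 0.2185).
Drum 2:
Material balance + equilibrium reduce to Σ zᵢ(Kᵢ−1)/(1+ψ₂(Kᵢ−1)) = 0.
Check two-phase: ΣzᵢKᵢ = 1.138 > 1 and Σzᵢ/Kᵢ = 1.587 > 1, so g(0) = 0.138 > 0 and g(1) = -0.587 < 0.
Iterate (Newton) starting at ψ₂ = 0.69:
  ψ₂ = 0.690: g = -0.1346, g' = -0.724 → ψ₂ = 0.504
  ψ₂ = 0.504: g = -0.0283, g' = -0.458 → ψ₂ = 0.443
  ψ₂ = 0.443: g = -0.0016, g' = -0.409 → ψ₂ = 0.439
Converged at ψ₂ = 0.439.
  methanol: x = 0.450, y = 0.651
  n-hexane: x = 0.216, y = 0.278
  n-octane: x = 0.334, y = 0.071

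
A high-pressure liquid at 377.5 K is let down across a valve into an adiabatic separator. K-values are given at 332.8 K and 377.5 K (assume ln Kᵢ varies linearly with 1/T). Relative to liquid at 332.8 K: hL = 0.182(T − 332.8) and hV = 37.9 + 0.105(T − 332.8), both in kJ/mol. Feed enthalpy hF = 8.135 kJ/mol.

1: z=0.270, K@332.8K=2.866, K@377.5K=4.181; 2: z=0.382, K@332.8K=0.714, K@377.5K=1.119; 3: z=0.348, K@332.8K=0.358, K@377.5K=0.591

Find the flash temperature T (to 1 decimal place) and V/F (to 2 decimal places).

Adiabatic flash: solve Rachford–Rice at each trial T, then check hF = ψ·hV(T) + (1−ψ)·hL(T).
  T = 332.8 K: K = (2.866, 0.714, 0.358), RR gives ψ = 0.193, H_out = 7.303 kJ/mol
  T = 377.5 K: K = (4.181, 1.119, 0.591), RR gives ψ = 1.000, H_out = 42.593 kJ/mol
  T = 355.1 K: K = (3.502, 0.906, 0.467), RR gives ψ = 0.519, H_out = 22.822 kJ/mol
  T = 344.0 K: K = (3.180, 0.808, 0.411), RR gives ψ = 0.345, H_out = 14.817 kJ/mol
  T = 338.4 K: K = (3.021, 0.760, 0.384), RR gives ψ = 0.267, H_out = 11.026 kJ/mol
  T = 335.6 K: K = (2.943, 0.737, 0.371), RR gives ψ = 0.230, H_out = 9.160 kJ/mol
  T = 334.2 K: K = (2.905, 0.725, 0.364), RR gives ψ = 0.211, H_out = 8.231 kJ/mol
Linear interpolation between T = 332.8 (H_out = 7.303) and T = 334.2 (H_out = 8.231) on hF = 8.135 gives T ≈ 334.1 K, at which ψ = 0.21.

T = 334.1 K, V/F = 0.21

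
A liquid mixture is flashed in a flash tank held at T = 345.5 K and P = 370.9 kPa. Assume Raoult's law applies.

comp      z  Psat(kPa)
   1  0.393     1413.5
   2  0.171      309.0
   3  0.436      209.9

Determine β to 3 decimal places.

β = 0.835

Raoult's law: Kᵢ = Pᵢˢᵃᵗ/P = Pᵢˢᵃᵗ/370.9.
  K_1 = 1413.5/370.9 = 3.81100, K_2 = 309.0/370.9 = 0.83311, K_3 = 209.9/370.9 = 0.56592
Rachford–Rice: g(β) = Σ zᵢ(Kᵢ−1)/(1+β(Kᵢ−1)) = 0.
Check two-phase: ΣzᵢKᵢ = 1.887 > 1 and Σzᵢ/Kᵢ = 1.079 > 1, so g(0) = 0.887 > 0 and g(1) = -0.079 < 0.
Iterate (Newton) starting at β = 0.32:
  β = 0.320: g = 0.3316, g' = -0.977 → β = 0.660
  β = 0.660: g = 0.0898, g' = -0.549 → β = 0.823
  β = 0.823: g = 0.0057, g' = -0.488 → β = 0.835
Converged at β = 0.835.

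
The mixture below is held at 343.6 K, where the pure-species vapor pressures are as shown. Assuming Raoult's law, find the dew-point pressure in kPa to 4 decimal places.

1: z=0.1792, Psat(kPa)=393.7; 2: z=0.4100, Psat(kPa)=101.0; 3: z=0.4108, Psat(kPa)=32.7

Pdew = 58.5574 kPa

At the dew point ψ → 1, so Σzᵢ/Kᵢ = 1 with Kᵢ = Pᵢˢᵃᵗ/P ⇒ 1/P = Σzᵢ/Pᵢˢᵃᵗ.
1/P = 0.1792/393.7 + 0.4100/101.0 + 0.4108/32.7 = 0.0170773 ⇒ P = 58.5574 kPa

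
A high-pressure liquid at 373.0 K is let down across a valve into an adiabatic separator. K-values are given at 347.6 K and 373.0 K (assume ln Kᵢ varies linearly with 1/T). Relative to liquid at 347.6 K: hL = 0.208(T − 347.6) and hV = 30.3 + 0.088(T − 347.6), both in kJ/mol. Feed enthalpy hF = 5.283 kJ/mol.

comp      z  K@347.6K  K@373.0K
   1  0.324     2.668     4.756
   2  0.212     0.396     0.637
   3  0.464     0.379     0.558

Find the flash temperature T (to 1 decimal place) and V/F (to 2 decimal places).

Adiabatic flash: solve Rachford–Rice at each trial T, then check hF = ψ·hV(T) + (1−ψ)·hL(T).
  T = 347.6 K: K = (2.668, 0.396, 0.379), RR gives ψ = 0.121, H_out = 3.666 kJ/mol
  T = 373.0 K: K = (4.756, 0.637, 0.558), RR gives ψ = 0.595, H_out = 21.489 kJ/mol
  T = 360.3 K: K = (3.599, 0.506, 0.463), RR gives ψ = 0.359, H_out = 12.965 kJ/mol
  T = 354.0 K: K = (3.111, 0.449, 0.420), RR gives ψ = 0.247, H_out = 8.633 kJ/mol
  T = 350.8 K: K = (2.883, 0.422, 0.399), RR gives ψ = 0.187, H_out = 6.251 kJ/mol
  T = 349.2 K: K = (2.774, 0.409, 0.389), RR gives ψ = 0.155, H_out = 4.988 kJ/mol
Linear interpolation between T = 349.2 (H_out = 4.988) and T = 350.8 (H_out = 6.251) on hF = 5.283 gives T ≈ 349.6 K, at which ψ = 0.16.

T = 349.6 K, V/F = 0.16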